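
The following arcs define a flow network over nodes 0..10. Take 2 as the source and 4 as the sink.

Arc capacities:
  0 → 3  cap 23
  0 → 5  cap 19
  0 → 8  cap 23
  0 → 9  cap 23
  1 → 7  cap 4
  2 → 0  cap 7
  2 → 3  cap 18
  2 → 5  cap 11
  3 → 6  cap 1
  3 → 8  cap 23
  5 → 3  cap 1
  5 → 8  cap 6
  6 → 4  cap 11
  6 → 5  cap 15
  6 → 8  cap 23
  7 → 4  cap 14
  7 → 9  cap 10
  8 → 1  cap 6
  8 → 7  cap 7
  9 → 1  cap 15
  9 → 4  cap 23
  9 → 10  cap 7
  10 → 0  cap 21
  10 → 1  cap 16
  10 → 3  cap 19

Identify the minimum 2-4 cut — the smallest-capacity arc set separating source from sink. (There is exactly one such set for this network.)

augment #1: 2→0→9→4 push 7
augment #2: 2→3→6→4 push 1
augment #3: 2→3→8→7→4 push 7
augment #4: 2→3→8→1→7→4 push 4
max flow = 19; residual-reachable set from 2 gives S-side
cut edges (S→T): {(1,7), (2,0), (3,6), (8,7)} total cap 19

Min-cut arcs: {(1,7), (2,0), (3,6), (8,7)} (total capacity 19)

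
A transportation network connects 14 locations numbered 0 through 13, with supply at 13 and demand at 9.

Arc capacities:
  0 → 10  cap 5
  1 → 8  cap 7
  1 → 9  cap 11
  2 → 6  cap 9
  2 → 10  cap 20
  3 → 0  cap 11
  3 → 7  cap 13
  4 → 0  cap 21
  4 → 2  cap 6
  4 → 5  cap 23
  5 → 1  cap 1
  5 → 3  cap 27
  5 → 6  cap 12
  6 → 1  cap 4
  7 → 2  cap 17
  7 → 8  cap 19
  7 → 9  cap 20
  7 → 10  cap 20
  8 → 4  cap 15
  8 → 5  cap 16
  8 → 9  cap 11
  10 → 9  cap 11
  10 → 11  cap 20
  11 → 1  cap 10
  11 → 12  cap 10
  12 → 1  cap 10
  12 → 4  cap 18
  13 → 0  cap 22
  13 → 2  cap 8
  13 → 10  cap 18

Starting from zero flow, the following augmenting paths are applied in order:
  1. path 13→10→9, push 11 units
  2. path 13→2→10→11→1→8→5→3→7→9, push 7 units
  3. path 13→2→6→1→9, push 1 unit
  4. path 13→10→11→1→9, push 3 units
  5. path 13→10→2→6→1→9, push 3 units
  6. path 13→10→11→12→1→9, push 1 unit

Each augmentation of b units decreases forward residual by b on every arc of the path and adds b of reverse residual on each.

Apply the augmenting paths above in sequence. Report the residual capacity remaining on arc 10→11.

Residual capacity of (10,11): 9

after path 1 (13→10→9, push 11): res(10,11)=20
after path 2 (13→2→10→11→1→8→5→3→7→9, push 7): res(10,11)=13
after path 3 (13→2→6→1→9, push 1): res(10,11)=13
after path 4 (13→10→11→1→9, push 3): res(10,11)=10
after path 5 (13→10→2→6→1→9, push 3): res(10,11)=10
after path 6 (13→10→11→12→1→9, push 1): res(10,11)=9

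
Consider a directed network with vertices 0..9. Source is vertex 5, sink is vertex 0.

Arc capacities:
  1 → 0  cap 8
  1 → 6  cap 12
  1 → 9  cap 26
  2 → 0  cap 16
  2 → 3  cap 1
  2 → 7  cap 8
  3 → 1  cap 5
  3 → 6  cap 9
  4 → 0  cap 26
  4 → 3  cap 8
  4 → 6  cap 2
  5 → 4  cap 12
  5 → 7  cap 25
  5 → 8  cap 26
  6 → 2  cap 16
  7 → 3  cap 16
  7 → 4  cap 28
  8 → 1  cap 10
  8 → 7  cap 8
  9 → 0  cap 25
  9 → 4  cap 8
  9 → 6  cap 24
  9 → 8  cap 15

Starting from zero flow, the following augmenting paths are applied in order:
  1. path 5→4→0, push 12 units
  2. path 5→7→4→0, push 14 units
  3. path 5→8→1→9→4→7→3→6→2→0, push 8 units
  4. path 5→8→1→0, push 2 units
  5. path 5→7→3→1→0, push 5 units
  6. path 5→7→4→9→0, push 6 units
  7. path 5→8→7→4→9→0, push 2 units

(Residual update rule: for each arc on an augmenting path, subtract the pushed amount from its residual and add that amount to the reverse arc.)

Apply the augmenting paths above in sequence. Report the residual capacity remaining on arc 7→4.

after path 1 (5→4→0, push 12): res(7,4)=28
after path 2 (5→7→4→0, push 14): res(7,4)=14
after path 3 (5→8→1→9→4→7→3→6→2→0, push 8): res(7,4)=22
after path 4 (5→8→1→0, push 2): res(7,4)=22
after path 5 (5→7→3→1→0, push 5): res(7,4)=22
after path 6 (5→7→4→9→0, push 6): res(7,4)=16
after path 7 (5→8→7→4→9→0, push 2): res(7,4)=14

Residual capacity of (7,4): 14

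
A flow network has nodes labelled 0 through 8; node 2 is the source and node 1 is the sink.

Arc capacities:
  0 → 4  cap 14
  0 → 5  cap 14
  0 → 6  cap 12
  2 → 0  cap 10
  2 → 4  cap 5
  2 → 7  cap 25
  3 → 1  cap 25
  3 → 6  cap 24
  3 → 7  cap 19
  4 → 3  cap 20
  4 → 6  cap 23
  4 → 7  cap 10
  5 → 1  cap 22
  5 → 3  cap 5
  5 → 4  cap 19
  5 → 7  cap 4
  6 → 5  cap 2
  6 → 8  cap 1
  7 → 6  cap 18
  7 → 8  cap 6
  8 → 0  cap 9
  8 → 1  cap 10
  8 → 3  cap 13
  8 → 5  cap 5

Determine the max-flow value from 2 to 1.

Maximum flow value: 24

augment #1: 2→0→5→1 bottleneck 10, total now 10
augment #2: 2→4→3→1 bottleneck 5, total now 15
augment #3: 2→7→8→1 bottleneck 6, total now 21
augment #4: 2→7→6→5→1 bottleneck 2, total now 23
augment #5: 2→7→6→8→1 bottleneck 1, total now 24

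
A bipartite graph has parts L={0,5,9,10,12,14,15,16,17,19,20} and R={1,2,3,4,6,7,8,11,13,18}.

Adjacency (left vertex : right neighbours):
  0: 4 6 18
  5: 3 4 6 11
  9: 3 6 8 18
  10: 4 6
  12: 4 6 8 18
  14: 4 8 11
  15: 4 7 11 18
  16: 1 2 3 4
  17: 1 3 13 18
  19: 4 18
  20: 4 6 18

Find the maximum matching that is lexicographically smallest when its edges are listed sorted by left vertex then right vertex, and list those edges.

Lex-smallest maximum matching: {(0,4), (5,3), (9,6), (12,8), (14,11), (15,7), (16,1), (17,13), (19,18)}

|M| = 9 (so the lex-smallest maximum matching has 9 edges)
process left vertices in ascending order; for each, take the smallest-labelled available neighbour that still permits 9 edges overall, or leave it unmatched if none does
lex-smallest matching: {0-4, 5-3, 9-6, 12-8, 14-11, 15-7, 16-1, 17-13, 19-18}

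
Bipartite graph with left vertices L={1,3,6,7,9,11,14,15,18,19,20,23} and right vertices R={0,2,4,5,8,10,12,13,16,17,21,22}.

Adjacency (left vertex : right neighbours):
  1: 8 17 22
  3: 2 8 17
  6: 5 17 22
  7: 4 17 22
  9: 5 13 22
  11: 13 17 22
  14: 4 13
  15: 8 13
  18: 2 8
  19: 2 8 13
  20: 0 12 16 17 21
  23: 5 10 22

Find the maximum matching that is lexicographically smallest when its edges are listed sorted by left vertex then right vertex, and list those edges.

Lex-smallest maximum matching: {(1,8), (3,2), (6,5), (7,4), (9,22), (11,17), (14,13), (20,0), (23,10)}

|M| = 9 (so the lex-smallest maximum matching has 9 edges)
process left vertices in ascending order; for each, take the smallest-labelled available neighbour that still permits 9 edges overall, or leave it unmatched if none does
lex-smallest matching: {1-8, 3-2, 6-5, 7-4, 9-22, 11-17, 14-13, 20-0, 23-10}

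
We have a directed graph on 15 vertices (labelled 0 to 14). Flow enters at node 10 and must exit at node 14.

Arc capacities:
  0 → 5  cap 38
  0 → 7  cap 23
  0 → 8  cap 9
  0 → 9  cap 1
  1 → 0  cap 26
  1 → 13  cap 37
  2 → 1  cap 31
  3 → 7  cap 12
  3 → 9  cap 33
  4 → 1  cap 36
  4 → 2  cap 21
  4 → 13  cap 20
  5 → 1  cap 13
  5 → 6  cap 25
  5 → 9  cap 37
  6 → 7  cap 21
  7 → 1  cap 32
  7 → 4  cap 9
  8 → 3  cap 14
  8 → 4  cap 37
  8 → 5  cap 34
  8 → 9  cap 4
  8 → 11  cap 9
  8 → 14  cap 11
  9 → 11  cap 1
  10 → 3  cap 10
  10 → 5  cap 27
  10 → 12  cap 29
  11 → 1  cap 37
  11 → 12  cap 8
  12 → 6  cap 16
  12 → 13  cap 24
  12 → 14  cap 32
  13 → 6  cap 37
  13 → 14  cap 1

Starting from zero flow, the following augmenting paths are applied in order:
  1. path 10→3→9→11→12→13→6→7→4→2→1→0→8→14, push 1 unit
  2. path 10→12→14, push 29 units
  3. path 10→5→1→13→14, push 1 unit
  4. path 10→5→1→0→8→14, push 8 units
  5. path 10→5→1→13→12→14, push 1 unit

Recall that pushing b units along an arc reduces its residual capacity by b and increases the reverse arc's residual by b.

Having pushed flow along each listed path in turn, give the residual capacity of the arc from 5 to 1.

Residual capacity of (5,1): 3

after path 1 (10→3→9→11→12→13→6→7→4→2→1→0→8→14, push 1): res(5,1)=13
after path 2 (10→12→14, push 29): res(5,1)=13
after path 3 (10→5→1→13→14, push 1): res(5,1)=12
after path 4 (10→5→1→0→8→14, push 8): res(5,1)=4
after path 5 (10→5→1→13→12→14, push 1): res(5,1)=3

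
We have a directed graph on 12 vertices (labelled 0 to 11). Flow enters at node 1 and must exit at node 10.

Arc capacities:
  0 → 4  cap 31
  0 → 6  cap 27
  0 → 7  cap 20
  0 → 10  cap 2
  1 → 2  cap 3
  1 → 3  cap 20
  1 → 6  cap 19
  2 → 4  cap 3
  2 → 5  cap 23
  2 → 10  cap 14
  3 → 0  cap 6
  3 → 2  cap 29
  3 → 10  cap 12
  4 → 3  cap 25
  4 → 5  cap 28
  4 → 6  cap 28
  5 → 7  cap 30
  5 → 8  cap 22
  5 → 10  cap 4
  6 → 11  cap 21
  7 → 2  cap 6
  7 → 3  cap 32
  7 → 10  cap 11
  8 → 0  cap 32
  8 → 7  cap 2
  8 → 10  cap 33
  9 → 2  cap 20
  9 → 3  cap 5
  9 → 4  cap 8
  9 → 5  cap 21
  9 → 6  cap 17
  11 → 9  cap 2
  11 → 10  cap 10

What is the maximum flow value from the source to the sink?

augment #1: 1→2→10 bottleneck 3, total now 3
augment #2: 1→3→10 bottleneck 12, total now 15
augment #3: 1→3→0→10 bottleneck 2, total now 17
augment #4: 1→3→2→10 bottleneck 6, total now 23
augment #5: 1→6→11→10 bottleneck 10, total now 33
augment #6: 1→6→11→9→2→10 bottleneck 2, total now 35

Maximum flow value: 35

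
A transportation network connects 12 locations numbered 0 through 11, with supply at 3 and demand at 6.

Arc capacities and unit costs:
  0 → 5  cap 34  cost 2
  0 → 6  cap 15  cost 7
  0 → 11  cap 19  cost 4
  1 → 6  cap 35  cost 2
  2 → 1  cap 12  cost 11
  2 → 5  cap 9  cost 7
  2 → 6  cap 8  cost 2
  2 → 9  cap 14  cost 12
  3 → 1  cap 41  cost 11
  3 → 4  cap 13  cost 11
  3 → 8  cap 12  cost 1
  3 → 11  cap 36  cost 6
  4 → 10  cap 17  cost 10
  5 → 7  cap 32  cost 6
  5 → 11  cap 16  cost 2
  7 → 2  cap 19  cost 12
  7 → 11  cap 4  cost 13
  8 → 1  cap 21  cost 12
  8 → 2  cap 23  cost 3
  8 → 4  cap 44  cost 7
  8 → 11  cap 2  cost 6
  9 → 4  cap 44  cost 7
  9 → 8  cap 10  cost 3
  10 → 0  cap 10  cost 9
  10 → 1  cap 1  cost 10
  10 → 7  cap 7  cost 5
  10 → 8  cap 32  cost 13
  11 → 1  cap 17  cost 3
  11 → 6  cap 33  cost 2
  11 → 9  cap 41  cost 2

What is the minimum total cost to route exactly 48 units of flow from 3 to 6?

Minimum cost for 48 units: 395

shortest-cost path #1: 3→8→2→6 push 8 @ unit cost 6 (adds 48)
shortest-cost path #2: 3→11→6 push 33 @ unit cost 8 (adds 264)
shortest-cost path #3: 3→11→1→6 push 3 @ unit cost 11 (adds 33)
shortest-cost path #4: 3→8→11→1→6 push 2 @ unit cost 12 (adds 24)
shortest-cost path #5: 3→1→6 push 2 @ unit cost 13 (adds 26)
total cost = 395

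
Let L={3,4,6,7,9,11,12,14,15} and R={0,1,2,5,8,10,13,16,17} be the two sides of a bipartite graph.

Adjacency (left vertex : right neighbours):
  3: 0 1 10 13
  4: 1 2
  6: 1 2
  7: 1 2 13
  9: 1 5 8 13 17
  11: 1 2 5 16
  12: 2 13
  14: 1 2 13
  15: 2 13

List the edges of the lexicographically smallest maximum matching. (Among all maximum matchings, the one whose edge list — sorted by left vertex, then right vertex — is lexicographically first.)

Lex-smallest maximum matching: {(3,0), (4,1), (6,2), (7,13), (9,5), (11,16)}

|M| = 6 (so the lex-smallest maximum matching has 6 edges)
process left vertices in ascending order; for each, take the smallest-labelled available neighbour that still permits 6 edges overall, or leave it unmatched if none does
lex-smallest matching: {3-0, 4-1, 6-2, 7-13, 9-5, 11-16}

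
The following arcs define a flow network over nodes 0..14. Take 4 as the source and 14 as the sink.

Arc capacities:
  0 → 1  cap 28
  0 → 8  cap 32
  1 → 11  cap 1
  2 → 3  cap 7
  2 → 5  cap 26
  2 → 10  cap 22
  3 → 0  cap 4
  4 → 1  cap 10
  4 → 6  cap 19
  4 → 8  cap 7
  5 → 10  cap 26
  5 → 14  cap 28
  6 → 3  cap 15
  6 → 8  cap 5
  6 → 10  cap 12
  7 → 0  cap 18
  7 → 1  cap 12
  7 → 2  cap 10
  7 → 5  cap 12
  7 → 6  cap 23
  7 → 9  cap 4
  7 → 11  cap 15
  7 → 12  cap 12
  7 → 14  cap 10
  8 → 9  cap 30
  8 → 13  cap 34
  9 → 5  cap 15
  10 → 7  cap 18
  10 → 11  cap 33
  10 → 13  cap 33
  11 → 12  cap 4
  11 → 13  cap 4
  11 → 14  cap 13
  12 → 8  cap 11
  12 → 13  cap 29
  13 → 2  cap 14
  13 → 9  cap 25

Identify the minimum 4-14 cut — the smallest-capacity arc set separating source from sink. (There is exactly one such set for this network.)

augment #1: 4→1→11→14 push 1
augment #2: 4→6→10→7→14 push 10
augment #3: 4→6→10→11→14 push 2
augment #4: 4→8→9→5→14 push 7
augment #5: 4→6→8→9→5→14 push 5
augment #6: 4→6→3→0→8→9→5→14 push 2
max flow = 27; residual-reachable set from 4 gives S-side
cut edges (S→T): {(1,11), (4,6), (4,8)} total cap 27

Min-cut arcs: {(1,11), (4,6), (4,8)} (total capacity 27)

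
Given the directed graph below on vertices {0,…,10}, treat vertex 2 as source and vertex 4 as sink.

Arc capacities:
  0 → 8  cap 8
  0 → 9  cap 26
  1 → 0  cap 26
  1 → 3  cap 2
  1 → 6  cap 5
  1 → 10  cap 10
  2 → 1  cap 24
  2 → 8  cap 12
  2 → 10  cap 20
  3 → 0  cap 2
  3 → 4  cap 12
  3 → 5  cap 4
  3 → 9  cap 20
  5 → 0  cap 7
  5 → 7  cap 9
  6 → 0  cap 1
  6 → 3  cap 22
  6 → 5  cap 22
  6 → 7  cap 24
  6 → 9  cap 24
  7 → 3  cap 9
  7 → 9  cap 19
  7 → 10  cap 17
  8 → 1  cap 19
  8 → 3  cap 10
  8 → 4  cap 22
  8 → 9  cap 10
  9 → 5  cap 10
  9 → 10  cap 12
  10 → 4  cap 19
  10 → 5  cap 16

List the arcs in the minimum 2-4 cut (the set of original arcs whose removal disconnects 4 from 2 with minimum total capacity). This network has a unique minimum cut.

Min-cut arcs: {(0,8), (2,8), (3,4), (10,4)} (total capacity 51)

augment #1: 2→8→4 push 12
augment #2: 2→10→4 push 19
augment #3: 2→1→3→4 push 2
augment #4: 2→1→0→8→4 push 8
augment #5: 2→1→6→3→4 push 5
augment #6: 2→10→5→7→3→4 push 1
augment #7: 2→1→10→5→7→3→4 push 4
max flow = 51; residual-reachable set from 2 gives S-side
cut edges (S→T): {(0,8), (2,8), (3,4), (10,4)} total cap 51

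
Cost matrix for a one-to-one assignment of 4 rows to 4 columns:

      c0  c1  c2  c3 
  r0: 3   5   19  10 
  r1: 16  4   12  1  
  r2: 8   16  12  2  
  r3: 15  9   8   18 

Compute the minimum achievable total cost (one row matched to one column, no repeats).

optimal assignment: row0→col0 (cost 3), row1→col1 (cost 4), row2→col3 (cost 2), row3→col2 (cost 8)
total = 3 + 4 + 2 + 8 = 17

Minimum assignment cost: 17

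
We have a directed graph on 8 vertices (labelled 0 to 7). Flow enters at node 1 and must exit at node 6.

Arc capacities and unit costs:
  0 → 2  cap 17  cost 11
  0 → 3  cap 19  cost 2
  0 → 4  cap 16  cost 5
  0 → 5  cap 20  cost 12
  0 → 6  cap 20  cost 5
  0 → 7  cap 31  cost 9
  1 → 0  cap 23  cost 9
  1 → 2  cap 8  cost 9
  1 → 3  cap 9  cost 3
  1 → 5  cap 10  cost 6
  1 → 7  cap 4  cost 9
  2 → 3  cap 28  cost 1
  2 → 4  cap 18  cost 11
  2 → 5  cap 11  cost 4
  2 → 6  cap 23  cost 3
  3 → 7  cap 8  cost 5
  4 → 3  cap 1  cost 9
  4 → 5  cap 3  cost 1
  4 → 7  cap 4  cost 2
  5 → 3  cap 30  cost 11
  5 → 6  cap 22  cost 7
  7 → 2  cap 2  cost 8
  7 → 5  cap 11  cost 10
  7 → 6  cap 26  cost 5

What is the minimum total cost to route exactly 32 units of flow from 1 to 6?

shortest-cost path #1: 1→2→6 push 8 @ unit cost 12 (adds 96)
shortest-cost path #2: 1→5→6 push 10 @ unit cost 13 (adds 130)
shortest-cost path #3: 1→3→7→6 push 8 @ unit cost 13 (adds 104)
shortest-cost path #4: 1→7→6 push 4 @ unit cost 14 (adds 56)
shortest-cost path #5: 1→0→6 push 2 @ unit cost 14 (adds 28)
total cost = 414

Minimum cost for 32 units: 414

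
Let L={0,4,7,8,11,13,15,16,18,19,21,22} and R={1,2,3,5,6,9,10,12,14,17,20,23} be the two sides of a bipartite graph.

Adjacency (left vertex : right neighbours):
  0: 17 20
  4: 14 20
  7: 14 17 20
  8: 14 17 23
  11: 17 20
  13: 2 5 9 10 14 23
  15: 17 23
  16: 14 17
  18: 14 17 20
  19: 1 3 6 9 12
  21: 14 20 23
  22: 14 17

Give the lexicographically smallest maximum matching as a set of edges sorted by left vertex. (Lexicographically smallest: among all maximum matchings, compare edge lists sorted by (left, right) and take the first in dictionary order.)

Lex-smallest maximum matching: {(0,17), (4,14), (7,20), (8,23), (13,2), (19,1)}

|M| = 6 (so the lex-smallest maximum matching has 6 edges)
process left vertices in ascending order; for each, take the smallest-labelled available neighbour that still permits 6 edges overall, or leave it unmatched if none does
lex-smallest matching: {0-17, 4-14, 7-20, 8-23, 13-2, 19-1}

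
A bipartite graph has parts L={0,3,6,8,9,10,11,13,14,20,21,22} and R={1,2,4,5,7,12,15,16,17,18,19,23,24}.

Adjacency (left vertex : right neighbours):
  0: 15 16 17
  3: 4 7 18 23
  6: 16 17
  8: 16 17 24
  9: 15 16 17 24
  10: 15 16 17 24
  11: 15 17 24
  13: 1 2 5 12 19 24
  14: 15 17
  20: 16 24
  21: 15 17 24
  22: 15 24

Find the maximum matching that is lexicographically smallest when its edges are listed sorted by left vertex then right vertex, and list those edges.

|M| = 6 (so the lex-smallest maximum matching has 6 edges)
process left vertices in ascending order; for each, take the smallest-labelled available neighbour that still permits 6 edges overall, or leave it unmatched if none does
lex-smallest matching: {0-15, 3-4, 6-16, 8-17, 9-24, 13-1}

Lex-smallest maximum matching: {(0,15), (3,4), (6,16), (8,17), (9,24), (13,1)}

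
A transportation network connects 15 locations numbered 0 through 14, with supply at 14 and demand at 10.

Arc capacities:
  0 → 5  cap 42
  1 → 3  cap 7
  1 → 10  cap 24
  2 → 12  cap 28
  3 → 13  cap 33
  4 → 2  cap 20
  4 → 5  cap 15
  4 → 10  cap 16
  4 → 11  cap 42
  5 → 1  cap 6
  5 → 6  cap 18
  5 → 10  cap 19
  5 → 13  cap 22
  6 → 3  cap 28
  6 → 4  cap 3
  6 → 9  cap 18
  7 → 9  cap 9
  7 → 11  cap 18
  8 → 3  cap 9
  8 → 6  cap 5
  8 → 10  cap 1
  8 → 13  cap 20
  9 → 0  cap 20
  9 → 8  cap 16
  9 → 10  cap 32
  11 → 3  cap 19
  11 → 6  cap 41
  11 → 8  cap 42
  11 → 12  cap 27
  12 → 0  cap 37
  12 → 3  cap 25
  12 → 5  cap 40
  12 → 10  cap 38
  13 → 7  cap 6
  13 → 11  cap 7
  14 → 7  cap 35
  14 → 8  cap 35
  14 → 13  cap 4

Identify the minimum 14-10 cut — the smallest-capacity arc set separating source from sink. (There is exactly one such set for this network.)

augment #1: 14→8→10 push 1
augment #2: 14→7→9→10 push 9
augment #3: 14→7→11→12→10 push 18
augment #4: 14→8→6→4→10 push 3
augment #5: 14→8→6→9→10 push 2
augment #6: 14→13→11→12→10 push 4
augment #7: 14→8→13→11→12→10 push 3
max flow = 40; residual-reachable set from 14 gives S-side
cut edges (S→T): {(7,9), (7,11), (8,6), (8,10), (13,11)} total cap 40

Min-cut arcs: {(7,9), (7,11), (8,6), (8,10), (13,11)} (total capacity 40)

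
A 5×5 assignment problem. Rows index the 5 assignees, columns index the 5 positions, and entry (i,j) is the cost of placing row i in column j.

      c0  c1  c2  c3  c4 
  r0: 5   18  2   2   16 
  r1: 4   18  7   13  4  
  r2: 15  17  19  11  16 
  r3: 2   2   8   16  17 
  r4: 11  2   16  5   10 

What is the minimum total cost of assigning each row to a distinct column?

Minimum assignment cost: 21

optimal assignment: row0→col2 (cost 2), row1→col4 (cost 4), row2→col3 (cost 11), row3→col0 (cost 2), row4→col1 (cost 2)
total = 2 + 4 + 11 + 2 + 2 = 21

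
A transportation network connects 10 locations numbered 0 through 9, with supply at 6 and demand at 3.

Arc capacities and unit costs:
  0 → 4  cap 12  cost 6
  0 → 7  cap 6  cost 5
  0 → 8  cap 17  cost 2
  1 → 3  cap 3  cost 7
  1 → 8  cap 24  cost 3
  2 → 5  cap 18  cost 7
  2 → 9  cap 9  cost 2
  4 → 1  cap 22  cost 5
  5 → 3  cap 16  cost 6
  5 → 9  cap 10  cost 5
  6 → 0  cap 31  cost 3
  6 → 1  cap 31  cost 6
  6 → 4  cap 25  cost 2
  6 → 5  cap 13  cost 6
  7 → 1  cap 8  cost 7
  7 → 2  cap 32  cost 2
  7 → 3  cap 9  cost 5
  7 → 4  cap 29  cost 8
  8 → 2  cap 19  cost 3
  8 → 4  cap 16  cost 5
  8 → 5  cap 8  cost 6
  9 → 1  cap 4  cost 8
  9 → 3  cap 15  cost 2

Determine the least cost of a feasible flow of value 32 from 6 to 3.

shortest-cost path #1: 6→5→3 push 13 @ unit cost 12 (adds 156)
shortest-cost path #2: 6→0→8→2→9→3 push 9 @ unit cost 12 (adds 108)
shortest-cost path #3: 6→1→3 push 3 @ unit cost 13 (adds 39)
shortest-cost path #4: 6→0→7→3 push 6 @ unit cost 13 (adds 78)
shortest-cost path #5: 6→0→8→5→3 push 1 @ unit cost 17 (adds 17)
total cost = 398

Minimum cost for 32 units: 398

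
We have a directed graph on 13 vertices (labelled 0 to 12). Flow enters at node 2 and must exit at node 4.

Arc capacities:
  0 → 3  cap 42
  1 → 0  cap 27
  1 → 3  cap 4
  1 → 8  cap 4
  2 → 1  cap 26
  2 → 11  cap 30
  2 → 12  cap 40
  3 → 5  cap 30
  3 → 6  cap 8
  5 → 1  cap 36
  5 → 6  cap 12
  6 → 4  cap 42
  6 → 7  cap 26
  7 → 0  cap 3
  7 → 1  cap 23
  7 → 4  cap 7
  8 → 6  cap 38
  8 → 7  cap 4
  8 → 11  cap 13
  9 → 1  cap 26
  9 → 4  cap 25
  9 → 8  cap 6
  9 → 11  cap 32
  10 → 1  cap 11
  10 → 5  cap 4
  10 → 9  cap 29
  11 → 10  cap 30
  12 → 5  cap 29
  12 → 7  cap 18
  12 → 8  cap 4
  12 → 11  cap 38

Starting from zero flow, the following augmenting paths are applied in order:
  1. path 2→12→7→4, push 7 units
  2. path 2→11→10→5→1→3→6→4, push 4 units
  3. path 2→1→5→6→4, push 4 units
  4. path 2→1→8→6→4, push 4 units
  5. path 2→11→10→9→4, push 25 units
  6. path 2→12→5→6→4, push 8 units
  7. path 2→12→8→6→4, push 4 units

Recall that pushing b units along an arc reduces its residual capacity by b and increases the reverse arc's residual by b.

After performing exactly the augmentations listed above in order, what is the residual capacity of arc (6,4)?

Residual capacity of (6,4): 18

after path 1 (2→12→7→4, push 7): res(6,4)=42
after path 2 (2→11→10→5→1→3→6→4, push 4): res(6,4)=38
after path 3 (2→1→5→6→4, push 4): res(6,4)=34
after path 4 (2→1→8→6→4, push 4): res(6,4)=30
after path 5 (2→11→10→9→4, push 25): res(6,4)=30
after path 6 (2→12→5→6→4, push 8): res(6,4)=22
after path 7 (2→12→8→6→4, push 4): res(6,4)=18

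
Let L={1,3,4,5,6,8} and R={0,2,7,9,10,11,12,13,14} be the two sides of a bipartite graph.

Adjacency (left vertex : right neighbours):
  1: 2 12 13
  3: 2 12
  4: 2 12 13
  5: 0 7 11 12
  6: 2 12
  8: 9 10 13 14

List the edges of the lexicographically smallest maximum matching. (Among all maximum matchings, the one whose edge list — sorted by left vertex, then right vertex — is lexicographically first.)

|M| = 5 (so the lex-smallest maximum matching has 5 edges)
process left vertices in ascending order; for each, take the smallest-labelled available neighbour that still permits 5 edges overall, or leave it unmatched if none does
lex-smallest matching: {1-2, 3-12, 4-13, 5-0, 8-9}

Lex-smallest maximum matching: {(1,2), (3,12), (4,13), (5,0), (8,9)}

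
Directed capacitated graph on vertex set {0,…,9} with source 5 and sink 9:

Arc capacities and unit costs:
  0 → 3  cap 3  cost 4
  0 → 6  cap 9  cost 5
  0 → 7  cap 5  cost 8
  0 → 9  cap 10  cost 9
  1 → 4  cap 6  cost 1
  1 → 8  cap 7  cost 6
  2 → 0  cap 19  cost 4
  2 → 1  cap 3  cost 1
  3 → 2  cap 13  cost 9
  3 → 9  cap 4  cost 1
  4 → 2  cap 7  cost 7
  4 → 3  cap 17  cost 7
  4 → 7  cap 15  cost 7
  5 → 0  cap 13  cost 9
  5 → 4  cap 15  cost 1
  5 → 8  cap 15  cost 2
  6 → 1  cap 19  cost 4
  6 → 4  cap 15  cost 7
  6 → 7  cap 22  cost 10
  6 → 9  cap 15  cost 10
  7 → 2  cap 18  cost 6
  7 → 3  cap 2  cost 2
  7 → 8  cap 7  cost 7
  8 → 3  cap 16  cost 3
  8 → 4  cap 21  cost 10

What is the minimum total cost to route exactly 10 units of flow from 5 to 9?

Minimum cost for 10 units: 132

shortest-cost path #1: 5→8→3→9 push 4 @ unit cost 6 (adds 24)
shortest-cost path #2: 5→0→9 push 6 @ unit cost 18 (adds 108)
total cost = 132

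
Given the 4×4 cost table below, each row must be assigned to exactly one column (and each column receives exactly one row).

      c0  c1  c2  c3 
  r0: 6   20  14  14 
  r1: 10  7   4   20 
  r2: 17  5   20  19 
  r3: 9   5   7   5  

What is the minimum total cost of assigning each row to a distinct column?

optimal assignment: row0→col0 (cost 6), row1→col2 (cost 4), row2→col1 (cost 5), row3→col3 (cost 5)
total = 6 + 4 + 5 + 5 = 20

Minimum assignment cost: 20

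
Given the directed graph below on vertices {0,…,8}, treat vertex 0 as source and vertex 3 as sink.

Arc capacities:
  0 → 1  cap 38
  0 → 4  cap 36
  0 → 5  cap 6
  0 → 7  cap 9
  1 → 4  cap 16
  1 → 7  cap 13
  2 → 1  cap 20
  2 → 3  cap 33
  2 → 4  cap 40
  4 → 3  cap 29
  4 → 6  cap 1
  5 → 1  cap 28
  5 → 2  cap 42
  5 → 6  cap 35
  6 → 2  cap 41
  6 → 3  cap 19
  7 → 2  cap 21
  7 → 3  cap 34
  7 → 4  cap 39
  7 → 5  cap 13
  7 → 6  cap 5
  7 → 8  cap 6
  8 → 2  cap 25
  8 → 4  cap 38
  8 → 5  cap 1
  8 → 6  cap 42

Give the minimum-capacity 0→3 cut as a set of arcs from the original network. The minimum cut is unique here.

augment #1: 0→4→3 push 29
augment #2: 0→7→3 push 9
augment #3: 0→1→7→3 push 13
augment #4: 0→4→6→3 push 1
augment #5: 0→5→2→3 push 6
max flow = 58; residual-reachable set from 0 gives S-side
cut edges (S→T): {(0,5), (0,7), (1,7), (4,3), (4,6)} total cap 58

Min-cut arcs: {(0,5), (0,7), (1,7), (4,3), (4,6)} (total capacity 58)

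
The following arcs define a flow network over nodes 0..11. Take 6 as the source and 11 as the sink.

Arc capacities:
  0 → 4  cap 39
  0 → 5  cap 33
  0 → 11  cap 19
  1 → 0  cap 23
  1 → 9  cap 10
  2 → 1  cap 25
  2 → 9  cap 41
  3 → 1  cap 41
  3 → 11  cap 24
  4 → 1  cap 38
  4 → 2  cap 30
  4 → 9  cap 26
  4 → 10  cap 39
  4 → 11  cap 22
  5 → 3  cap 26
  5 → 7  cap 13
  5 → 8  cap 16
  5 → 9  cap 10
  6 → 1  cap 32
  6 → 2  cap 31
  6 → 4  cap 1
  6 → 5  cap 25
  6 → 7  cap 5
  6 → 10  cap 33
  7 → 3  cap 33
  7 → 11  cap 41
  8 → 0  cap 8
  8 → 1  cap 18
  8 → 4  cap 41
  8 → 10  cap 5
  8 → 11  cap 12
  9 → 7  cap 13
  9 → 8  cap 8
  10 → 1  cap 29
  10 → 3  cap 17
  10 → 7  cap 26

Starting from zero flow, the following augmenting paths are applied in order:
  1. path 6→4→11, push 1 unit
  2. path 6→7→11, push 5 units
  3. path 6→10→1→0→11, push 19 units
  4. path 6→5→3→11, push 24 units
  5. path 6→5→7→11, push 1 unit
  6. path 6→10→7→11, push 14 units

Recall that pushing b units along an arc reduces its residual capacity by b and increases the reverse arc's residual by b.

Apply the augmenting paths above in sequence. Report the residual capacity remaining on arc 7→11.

Residual capacity of (7,11): 21

after path 1 (6→4→11, push 1): res(7,11)=41
after path 2 (6→7→11, push 5): res(7,11)=36
after path 3 (6→10→1→0→11, push 19): res(7,11)=36
after path 4 (6→5→3→11, push 24): res(7,11)=36
after path 5 (6→5→7→11, push 1): res(7,11)=35
after path 6 (6→10→7→11, push 14): res(7,11)=21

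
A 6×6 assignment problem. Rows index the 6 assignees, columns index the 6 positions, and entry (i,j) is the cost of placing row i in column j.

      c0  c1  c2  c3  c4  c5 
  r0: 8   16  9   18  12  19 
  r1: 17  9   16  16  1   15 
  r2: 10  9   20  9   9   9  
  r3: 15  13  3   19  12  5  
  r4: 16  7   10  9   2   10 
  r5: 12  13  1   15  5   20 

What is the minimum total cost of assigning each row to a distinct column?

Minimum assignment cost: 31

optimal assignment: row0→col0 (cost 8), row1→col4 (cost 1), row2→col3 (cost 9), row3→col5 (cost 5), row4→col1 (cost 7), row5→col2 (cost 1)
total = 8 + 1 + 9 + 5 + 7 + 1 = 31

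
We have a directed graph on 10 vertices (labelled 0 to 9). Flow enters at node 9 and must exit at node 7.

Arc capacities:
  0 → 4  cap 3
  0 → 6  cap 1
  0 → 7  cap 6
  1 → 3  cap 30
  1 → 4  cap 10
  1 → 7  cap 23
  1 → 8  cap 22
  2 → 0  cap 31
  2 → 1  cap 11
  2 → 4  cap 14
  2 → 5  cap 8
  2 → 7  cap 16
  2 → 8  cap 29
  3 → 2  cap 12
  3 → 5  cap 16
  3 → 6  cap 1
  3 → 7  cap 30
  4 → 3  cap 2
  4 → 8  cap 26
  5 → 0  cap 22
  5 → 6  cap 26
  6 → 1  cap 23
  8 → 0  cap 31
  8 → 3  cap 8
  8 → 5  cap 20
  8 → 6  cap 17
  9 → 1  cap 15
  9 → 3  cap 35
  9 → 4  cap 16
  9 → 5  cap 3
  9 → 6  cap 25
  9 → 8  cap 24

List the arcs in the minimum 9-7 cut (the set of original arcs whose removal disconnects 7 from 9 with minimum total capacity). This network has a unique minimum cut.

Min-cut arcs: {(0,7), (1,7), (3,2), (3,7)} (total capacity 71)

augment #1: 9→1→7 push 15
augment #2: 9→3→7 push 30
augment #3: 9→3→2→7 push 5
augment #4: 9→5→0→7 push 3
augment #5: 9→6→1→7 push 8
augment #6: 9→8→0→7 push 3
augment #7: 9→4→3→2→7 push 2
augment #8: 9→8→3→2→7 push 5
max flow = 71; residual-reachable set from 9 gives S-side
cut edges (S→T): {(0,7), (1,7), (3,2), (3,7)} total cap 71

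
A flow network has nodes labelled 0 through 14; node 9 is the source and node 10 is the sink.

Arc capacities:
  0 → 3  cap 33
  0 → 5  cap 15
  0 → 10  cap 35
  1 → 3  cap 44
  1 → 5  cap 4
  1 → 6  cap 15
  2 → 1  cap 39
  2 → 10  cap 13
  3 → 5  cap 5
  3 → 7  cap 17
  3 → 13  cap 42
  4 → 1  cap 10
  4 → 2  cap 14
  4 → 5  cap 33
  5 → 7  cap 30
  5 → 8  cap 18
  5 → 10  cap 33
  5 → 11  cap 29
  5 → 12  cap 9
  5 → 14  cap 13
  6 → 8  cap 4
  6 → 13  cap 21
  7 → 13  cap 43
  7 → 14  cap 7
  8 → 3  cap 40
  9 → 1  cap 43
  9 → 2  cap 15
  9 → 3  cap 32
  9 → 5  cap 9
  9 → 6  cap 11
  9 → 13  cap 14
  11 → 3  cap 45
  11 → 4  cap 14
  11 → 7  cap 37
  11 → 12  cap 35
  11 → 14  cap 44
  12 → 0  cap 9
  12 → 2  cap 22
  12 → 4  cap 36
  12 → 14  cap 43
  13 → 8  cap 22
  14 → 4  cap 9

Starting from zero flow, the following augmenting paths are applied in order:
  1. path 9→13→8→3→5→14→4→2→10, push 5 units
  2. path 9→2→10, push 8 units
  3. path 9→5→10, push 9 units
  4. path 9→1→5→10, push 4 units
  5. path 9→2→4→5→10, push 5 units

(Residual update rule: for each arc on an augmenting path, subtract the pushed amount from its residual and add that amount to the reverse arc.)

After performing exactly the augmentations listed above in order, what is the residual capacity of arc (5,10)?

Residual capacity of (5,10): 15

after path 1 (9→13→8→3→5→14→4→2→10, push 5): res(5,10)=33
after path 2 (9→2→10, push 8): res(5,10)=33
after path 3 (9→5→10, push 9): res(5,10)=24
after path 4 (9→1→5→10, push 4): res(5,10)=20
after path 5 (9→2→4→5→10, push 5): res(5,10)=15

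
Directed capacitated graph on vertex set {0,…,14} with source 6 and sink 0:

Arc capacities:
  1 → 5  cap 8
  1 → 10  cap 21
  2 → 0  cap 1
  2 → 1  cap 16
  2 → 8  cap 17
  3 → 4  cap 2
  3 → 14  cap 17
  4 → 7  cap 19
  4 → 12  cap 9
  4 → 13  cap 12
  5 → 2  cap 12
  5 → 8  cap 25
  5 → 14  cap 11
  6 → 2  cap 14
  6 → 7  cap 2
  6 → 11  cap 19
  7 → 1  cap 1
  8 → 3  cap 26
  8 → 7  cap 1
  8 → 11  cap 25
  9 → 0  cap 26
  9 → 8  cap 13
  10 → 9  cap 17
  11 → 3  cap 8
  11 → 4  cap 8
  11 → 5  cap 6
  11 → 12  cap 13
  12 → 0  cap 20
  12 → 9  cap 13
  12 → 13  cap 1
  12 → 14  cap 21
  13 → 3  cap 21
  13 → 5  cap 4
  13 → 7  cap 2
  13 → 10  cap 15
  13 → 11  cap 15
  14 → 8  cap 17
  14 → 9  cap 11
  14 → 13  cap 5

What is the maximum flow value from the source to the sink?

Maximum flow value: 34

augment #1: 6→2→0 bottleneck 1, total now 1
augment #2: 6→11→12→0 bottleneck 13, total now 14
augment #3: 6→11→4→12→0 bottleneck 6, total now 20
augment #4: 6→2→1→10→9→0 bottleneck 13, total now 33
augment #5: 6→7→1→10→9→0 bottleneck 1, total now 34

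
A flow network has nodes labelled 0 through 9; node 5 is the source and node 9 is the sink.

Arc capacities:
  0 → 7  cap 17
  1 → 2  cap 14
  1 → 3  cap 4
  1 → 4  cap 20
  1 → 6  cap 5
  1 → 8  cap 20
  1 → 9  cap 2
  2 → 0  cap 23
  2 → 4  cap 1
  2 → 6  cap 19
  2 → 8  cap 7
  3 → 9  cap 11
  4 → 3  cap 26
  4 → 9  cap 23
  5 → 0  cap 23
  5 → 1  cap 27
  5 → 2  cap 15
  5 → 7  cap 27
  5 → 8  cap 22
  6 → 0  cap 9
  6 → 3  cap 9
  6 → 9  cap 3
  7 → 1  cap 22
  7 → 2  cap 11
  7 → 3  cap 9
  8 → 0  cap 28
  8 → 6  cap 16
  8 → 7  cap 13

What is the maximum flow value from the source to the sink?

Maximum flow value: 37

augment #1: 5→1→9 bottleneck 2, total now 2
augment #2: 5→1→3→9 bottleneck 4, total now 6
augment #3: 5→1→4→9 bottleneck 20, total now 26
augment #4: 5→1→6→9 bottleneck 1, total now 27
augment #5: 5→2→4→9 bottleneck 1, total now 28
augment #6: 5→2→6→9 bottleneck 2, total now 30
augment #7: 5→7→3→9 bottleneck 7, total now 37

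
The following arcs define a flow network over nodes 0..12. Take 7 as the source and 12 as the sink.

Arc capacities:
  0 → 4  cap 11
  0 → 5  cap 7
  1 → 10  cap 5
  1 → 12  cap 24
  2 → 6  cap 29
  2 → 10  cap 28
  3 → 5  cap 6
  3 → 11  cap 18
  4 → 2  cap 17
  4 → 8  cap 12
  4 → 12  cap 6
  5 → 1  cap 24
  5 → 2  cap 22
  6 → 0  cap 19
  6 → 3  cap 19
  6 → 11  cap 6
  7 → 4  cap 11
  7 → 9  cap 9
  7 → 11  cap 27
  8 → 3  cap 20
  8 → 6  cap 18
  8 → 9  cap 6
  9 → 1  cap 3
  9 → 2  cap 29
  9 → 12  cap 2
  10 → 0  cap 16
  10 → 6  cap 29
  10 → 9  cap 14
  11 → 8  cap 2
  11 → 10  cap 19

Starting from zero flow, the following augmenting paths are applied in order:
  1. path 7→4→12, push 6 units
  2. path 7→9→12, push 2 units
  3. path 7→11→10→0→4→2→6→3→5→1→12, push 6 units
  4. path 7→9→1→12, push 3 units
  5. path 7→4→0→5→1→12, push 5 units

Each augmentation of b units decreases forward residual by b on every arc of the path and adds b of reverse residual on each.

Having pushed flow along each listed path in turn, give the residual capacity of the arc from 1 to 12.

Residual capacity of (1,12): 10

after path 1 (7→4→12, push 6): res(1,12)=24
after path 2 (7→9→12, push 2): res(1,12)=24
after path 3 (7→11→10→0→4→2→6→3→5→1→12, push 6): res(1,12)=18
after path 4 (7→9→1→12, push 3): res(1,12)=15
after path 5 (7→4→0→5→1→12, push 5): res(1,12)=10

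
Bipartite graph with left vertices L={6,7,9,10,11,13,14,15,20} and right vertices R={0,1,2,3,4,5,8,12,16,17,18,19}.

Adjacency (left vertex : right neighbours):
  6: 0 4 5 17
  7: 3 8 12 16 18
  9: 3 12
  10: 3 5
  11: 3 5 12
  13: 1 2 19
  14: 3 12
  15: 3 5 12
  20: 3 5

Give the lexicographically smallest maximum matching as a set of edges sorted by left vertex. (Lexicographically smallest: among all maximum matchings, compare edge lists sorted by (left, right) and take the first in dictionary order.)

Lex-smallest maximum matching: {(6,0), (7,8), (9,3), (10,5), (11,12), (13,1)}

|M| = 6 (so the lex-smallest maximum matching has 6 edges)
process left vertices in ascending order; for each, take the smallest-labelled available neighbour that still permits 6 edges overall, or leave it unmatched if none does
lex-smallest matching: {6-0, 7-8, 9-3, 10-5, 11-12, 13-1}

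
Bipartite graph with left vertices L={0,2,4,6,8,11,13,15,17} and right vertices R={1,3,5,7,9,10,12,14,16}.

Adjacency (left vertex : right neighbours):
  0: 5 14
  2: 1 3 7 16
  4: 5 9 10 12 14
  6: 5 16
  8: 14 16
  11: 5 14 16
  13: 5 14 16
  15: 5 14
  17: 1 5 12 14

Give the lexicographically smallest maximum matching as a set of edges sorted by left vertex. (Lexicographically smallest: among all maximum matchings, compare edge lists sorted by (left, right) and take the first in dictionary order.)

Lex-smallest maximum matching: {(0,5), (2,1), (4,9), (6,16), (8,14), (17,12)}

|M| = 6 (so the lex-smallest maximum matching has 6 edges)
process left vertices in ascending order; for each, take the smallest-labelled available neighbour that still permits 6 edges overall, or leave it unmatched if none does
lex-smallest matching: {0-5, 2-1, 4-9, 6-16, 8-14, 17-12}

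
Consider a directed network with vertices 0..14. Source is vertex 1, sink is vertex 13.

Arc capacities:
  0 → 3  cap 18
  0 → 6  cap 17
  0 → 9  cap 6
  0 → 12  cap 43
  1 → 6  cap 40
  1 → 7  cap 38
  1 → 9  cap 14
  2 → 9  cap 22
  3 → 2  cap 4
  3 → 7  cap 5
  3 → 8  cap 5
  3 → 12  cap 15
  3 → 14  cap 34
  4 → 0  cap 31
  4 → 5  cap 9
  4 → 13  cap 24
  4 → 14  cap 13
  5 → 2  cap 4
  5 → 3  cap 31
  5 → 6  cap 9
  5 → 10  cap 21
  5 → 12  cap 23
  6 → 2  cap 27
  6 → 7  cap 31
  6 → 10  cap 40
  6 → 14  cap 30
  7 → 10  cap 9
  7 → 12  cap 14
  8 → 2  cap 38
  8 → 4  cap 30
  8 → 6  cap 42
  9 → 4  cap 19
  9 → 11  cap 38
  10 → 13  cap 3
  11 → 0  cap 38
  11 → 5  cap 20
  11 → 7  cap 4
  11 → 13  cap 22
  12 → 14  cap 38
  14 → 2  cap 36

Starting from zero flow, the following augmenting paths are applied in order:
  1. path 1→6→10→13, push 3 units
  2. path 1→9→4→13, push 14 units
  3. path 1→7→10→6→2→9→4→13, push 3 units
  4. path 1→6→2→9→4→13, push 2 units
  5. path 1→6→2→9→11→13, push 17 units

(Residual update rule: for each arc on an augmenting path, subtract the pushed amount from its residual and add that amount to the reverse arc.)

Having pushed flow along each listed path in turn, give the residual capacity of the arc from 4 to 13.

after path 1 (1→6→10→13, push 3): res(4,13)=24
after path 2 (1→9→4→13, push 14): res(4,13)=10
after path 3 (1→7→10→6→2→9→4→13, push 3): res(4,13)=7
after path 4 (1→6→2→9→4→13, push 2): res(4,13)=5
after path 5 (1→6→2→9→11→13, push 17): res(4,13)=5

Residual capacity of (4,13): 5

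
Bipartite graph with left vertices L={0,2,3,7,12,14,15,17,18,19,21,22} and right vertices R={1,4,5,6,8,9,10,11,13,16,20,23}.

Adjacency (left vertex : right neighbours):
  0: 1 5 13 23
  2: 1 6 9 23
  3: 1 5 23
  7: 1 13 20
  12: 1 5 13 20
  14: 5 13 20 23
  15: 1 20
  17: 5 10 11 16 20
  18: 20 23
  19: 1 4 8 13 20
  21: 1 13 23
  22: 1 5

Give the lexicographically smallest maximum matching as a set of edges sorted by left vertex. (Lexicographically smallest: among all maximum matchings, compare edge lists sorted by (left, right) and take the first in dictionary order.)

Lex-smallest maximum matching: {(0,1), (2,6), (3,5), (7,13), (12,20), (14,23), (17,10), (19,4)}

|M| = 8 (so the lex-smallest maximum matching has 8 edges)
process left vertices in ascending order; for each, take the smallest-labelled available neighbour that still permits 8 edges overall, or leave it unmatched if none does
lex-smallest matching: {0-1, 2-6, 3-5, 7-13, 12-20, 14-23, 17-10, 19-4}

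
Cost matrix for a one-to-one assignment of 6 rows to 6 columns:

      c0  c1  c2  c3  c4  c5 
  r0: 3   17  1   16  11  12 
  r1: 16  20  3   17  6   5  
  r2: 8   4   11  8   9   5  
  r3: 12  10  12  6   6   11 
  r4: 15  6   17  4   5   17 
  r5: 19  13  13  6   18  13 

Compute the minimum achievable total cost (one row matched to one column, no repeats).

Minimum assignment cost: 29

optimal assignment: row0→col0 (cost 3), row1→col2 (cost 3), row2→col5 (cost 5), row3→col4 (cost 6), row4→col1 (cost 6), row5→col3 (cost 6)
total = 3 + 3 + 5 + 6 + 6 + 6 = 29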